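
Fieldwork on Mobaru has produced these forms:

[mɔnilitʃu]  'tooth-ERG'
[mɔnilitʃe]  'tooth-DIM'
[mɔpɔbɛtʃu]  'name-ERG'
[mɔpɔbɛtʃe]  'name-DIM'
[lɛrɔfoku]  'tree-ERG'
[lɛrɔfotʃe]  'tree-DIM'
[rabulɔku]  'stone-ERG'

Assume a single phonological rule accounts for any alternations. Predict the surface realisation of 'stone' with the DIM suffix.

[rabulɔtʃe]

In [lɛrɔfoku] and [lɛrɔfotʃe] the final segment of 'tree' alternates: [k] ~ [tʃ].
But 'tooth' keeps [tʃ] in both environments ([mɔnilitʃu], [mɔnilitʃe]), so there is no rule changing /tʃ/ to [k] before the ERG suffix.
So /k/ is underlying, and a rule of palatalization before a front vowel — /k/ becomes palato-alveolar [tʃ] before a front vowel — gives [tʃ].
The one attested form of 'stone', [rabulɔku], shows underlying /rabulɔk/. Applying the same rule before a front vowel gives [rabulɔtʃe].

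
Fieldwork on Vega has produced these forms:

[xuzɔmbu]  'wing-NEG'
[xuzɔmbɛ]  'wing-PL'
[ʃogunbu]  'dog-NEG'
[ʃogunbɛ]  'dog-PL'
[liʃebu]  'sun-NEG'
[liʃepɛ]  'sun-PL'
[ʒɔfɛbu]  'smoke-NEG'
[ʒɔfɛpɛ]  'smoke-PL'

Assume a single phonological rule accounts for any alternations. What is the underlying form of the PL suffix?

The PL suffix surfaces as [-bɛ] and [-pɛ], depending on the final segment of the stem.
The NEG suffix, which begins with [b], is invariant after every stem; so [b] is not altered by any rule here.
The PL suffix is therefore /-pɛ/ underlyingly, with post-nasal voicing: voiceless stops become voiced after a nasal.

/-pɛ/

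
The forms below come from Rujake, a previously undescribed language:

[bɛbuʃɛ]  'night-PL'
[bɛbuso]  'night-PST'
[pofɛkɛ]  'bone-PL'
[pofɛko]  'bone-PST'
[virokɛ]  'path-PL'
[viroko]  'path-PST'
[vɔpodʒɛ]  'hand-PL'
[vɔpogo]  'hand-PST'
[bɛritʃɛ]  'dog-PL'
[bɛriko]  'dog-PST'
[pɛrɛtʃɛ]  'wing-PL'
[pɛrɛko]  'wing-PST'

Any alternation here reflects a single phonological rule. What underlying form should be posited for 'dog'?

'dog' shows [tʃ] ~ [k] at the end of the stem ([bɛritʃɛ] vs [bɛriko]).
But 'bone' keeps [k] in both environments ([pofɛkɛ], [pofɛko]), so there is no rule changing /k/ to [tʃ] before the PL suffix.
Therefore /tʃ/ is basic and [k] is derived by depalatalization (palato-alveolar /tʃ/, /dʒ/ and /ʃ/ become [k], [g] and [s] when no front vowel follows).

/bɛritʃ/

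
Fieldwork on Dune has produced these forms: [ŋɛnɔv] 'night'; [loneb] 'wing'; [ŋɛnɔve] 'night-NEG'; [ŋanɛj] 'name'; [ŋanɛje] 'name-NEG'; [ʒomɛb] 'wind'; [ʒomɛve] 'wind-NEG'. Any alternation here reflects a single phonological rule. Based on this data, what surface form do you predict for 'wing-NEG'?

In [ʒomɛve] and [ʒomɛb] the final segment of 'wind' alternates: [v] ~ [b].
The stem 'night' ([ŋɛnɔve], [ŋɛnɔv]) shows [v] unchanged in both environments, so [v] cannot be basic with [b] derived in isolation.
Therefore /b/ is basic and [v] is derived by intervocalic spirantization (voiced stops become fricatives between vowels).
The one attested form of 'wing', [loneb], shows underlying /loneb/. Applying the same rule between vowels gives [loneve].

[loneve]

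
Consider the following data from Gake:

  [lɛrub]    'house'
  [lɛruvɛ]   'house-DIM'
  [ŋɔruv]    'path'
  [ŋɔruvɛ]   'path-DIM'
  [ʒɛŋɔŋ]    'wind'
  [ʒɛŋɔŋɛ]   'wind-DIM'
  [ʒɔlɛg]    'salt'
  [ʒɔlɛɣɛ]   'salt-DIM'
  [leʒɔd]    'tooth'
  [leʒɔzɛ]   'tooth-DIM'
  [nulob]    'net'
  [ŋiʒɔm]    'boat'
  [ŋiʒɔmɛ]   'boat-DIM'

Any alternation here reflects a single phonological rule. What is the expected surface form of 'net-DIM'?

[nulovɛ]

The stem for 'house' ends in [b] in [lɛrub] but [v] in [lɛruvɛ].
The stem 'path' ([ŋɔruv], [ŋɔruvɛ]) shows [v] unchanged in both environments, so [v] cannot be basic with [b] derived in isolation.
The alternation reflects intervocalic spirantization: voiced stops become fricatives between vowels. /b/ is underlying.
The one attested form of 'net', [nulob], shows underlying /nulob/. Applying the same rule between vowels gives [nulovɛ].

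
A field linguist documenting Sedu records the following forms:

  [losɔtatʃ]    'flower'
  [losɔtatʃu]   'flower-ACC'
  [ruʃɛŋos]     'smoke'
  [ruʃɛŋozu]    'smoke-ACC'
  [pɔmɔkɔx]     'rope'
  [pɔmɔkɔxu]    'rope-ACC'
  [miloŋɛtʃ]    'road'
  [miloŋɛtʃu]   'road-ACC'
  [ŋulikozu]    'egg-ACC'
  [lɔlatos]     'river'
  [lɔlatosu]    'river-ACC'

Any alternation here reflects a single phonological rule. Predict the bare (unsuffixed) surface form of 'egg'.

The stem for 'smoke' ends in [s] in [ruʃɛŋos] but [z] in [ruʃɛŋozu].
Compare 'river', with invariant [s] in [lɔlatos] and [lɔlatosu]: an analysis with underlying /s/ and a rule producing [z] before the ACC suffix would wrongly predict alternation here too.
Therefore /z/ is basic and [s] is derived by word-final obstruent devoicing (voiced obstruents become voiceless word-finally).
From [ŋulikozu] the stem 'egg' is /ŋulikoz/; word-finally this yields [ŋulikos].

[ŋulikos]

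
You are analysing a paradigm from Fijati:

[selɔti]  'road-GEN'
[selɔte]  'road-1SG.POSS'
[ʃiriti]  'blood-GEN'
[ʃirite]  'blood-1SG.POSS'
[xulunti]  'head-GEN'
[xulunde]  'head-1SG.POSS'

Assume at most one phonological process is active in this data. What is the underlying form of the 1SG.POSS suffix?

The 1SG.POSS suffix surfaces as [-de] and [-te], depending on the final segment of the stem.
The GEN suffix, which begins with [t], is invariant after every stem; so [t] is not altered by any rule here.
So the underlying form is /-de/, and voiced stops become voiceless after a vowel.

/-de/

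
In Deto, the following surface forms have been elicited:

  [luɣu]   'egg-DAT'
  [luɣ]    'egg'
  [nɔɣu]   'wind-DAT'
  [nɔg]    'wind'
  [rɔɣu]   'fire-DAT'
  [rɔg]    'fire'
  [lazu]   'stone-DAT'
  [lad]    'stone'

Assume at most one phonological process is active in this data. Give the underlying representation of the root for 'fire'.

'fire' shows [ɣ] ~ [g] at the end of the stem ([rɔɣu] vs [rɔg]).
The stem 'egg' ([luɣu], [luɣ]) shows [ɣ] unchanged in both environments, so [ɣ] cannot be basic with [g] derived in isolation.
So /g/ is underlying, and a rule of intervocalic spirantization — voiced stops become fricatives between vowels — gives [ɣ].

/rɔg/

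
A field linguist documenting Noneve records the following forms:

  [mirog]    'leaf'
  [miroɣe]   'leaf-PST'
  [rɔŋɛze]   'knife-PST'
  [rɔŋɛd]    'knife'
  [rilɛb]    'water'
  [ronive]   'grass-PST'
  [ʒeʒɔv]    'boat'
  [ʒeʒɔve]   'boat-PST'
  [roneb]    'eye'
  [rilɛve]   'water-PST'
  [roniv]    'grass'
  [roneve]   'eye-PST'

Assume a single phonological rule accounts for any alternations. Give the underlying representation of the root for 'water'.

In [rilɛb] and [rilɛve] the final segment of 'water' alternates: [b] ~ [v].
The stem 'grass' ([roniv], [ronive]) shows [v] unchanged in both environments, so [v] cannot be basic with [b] derived in isolation.
The alternation reflects intervocalic spirantization: voiced stops become fricatives between vowels. /b/ is underlying.

/rilɛb/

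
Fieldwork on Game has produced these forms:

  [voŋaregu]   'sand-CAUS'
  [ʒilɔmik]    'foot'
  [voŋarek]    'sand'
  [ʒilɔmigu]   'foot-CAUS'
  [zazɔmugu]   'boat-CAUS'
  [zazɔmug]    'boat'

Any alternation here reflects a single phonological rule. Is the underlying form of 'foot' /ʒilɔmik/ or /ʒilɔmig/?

/ʒilɔmik/

In [ʒilɔmigu] and [ʒilɔmik] the final segment of 'foot' alternates: [g] ~ [k].
If /g/ were underlying and a rule turned it into [k] in isolation, 'boat' would also alternate; but it has [g] in both [zazɔmugu] and [zazɔmug].
The alternation reflects intervocalic voicing: voiceless stops become voiced between vowels. /k/ is underlying.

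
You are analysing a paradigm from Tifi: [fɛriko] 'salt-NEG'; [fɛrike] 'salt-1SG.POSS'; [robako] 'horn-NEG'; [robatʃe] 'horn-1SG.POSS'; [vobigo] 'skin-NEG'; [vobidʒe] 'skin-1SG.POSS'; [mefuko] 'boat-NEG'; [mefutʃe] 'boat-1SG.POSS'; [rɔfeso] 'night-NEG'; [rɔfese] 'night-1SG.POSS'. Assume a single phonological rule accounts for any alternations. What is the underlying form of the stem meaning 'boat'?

/mefutʃ/

The stem for 'boat' ends in [k] in [mefuko] but [tʃ] in [mefutʃe].
Compare 'salt', with invariant [k] in [fɛriko] and [fɛrike]: an analysis with underlying /k/ and a rule producing [tʃ] before the 1SG.POSS suffix would wrongly predict alternation here too.
The underlying segment must be /tʃ/; palato-alveolar /tʃ/ and /dʒ/ become [k] and [g] when no front vowel follows, yielding [k] there.
So 'boat' = /mefutʃ/.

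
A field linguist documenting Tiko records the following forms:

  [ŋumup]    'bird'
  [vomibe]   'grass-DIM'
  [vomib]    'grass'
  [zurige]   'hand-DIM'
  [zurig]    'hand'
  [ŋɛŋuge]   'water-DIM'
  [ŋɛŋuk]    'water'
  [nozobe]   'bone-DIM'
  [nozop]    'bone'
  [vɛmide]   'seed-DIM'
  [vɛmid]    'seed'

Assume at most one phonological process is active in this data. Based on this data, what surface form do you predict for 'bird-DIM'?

[ŋumube]

'bone' shows [b] ~ [p] at the end of the stem ([nozobe] vs [nozop]).
But 'grass' keeps [b] in both environments ([vomibe], [vomib]), so there is no rule changing /b/ to [p] in isolation.
Therefore /p/ is basic and [b] is derived by intervocalic voicing (voiceless stops become voiced between vowels).
From [ŋumup] the stem 'bird' is /ŋumup/; between vowels this yields [ŋumube].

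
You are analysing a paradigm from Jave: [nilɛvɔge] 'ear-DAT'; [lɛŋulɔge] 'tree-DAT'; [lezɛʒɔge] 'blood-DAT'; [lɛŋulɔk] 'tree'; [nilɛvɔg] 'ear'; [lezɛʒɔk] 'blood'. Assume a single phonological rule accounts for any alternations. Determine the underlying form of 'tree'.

In [lɛŋulɔk] and [lɛŋulɔge] the final segment of 'tree' alternates: [k] ~ [g].
The stem 'ear' ([nilɛvɔg], [nilɛvɔge]) shows [g] unchanged in both environments, so [g] cannot be basic with [k] derived in isolation.
So /k/ is underlying, and a rule of intervocalic voicing — voiceless stops become voiced between vowels — gives [g].

/lɛŋulɔk/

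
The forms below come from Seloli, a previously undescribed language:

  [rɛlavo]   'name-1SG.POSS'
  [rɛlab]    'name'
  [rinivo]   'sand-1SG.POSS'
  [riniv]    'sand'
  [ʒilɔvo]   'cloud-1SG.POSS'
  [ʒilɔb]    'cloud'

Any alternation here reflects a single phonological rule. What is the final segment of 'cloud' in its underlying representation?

/b/

'cloud' shows [v] ~ [b] at the end of the stem ([ʒilɔvo] vs [ʒilɔb]).
But 'sand' keeps [v] in both environments ([rinivo], [riniv]), so there is no rule changing /v/ to [b] in isolation.
So /b/ is underlying, and a rule of intervocalic spirantization — voiced stops become fricatives between vowels — gives [v].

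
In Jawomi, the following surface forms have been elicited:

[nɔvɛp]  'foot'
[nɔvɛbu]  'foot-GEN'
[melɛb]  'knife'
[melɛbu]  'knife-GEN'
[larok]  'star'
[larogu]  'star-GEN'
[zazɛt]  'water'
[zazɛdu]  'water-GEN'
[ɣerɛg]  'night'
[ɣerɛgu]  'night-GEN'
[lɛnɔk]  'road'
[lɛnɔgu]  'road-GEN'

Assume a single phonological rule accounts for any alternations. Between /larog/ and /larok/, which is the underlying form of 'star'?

/larok/

In [larok] and [larogu] the final segment of 'star' alternates: [k] ~ [g].
If /g/ were underlying and a rule turned it into [k] in isolation, 'night' would also alternate; but it has [g] in both [ɣerɛg] and [ɣerɛgu].
The underlying segment must be /k/; voiceless stops become voiced between vowels, yielding [g] there.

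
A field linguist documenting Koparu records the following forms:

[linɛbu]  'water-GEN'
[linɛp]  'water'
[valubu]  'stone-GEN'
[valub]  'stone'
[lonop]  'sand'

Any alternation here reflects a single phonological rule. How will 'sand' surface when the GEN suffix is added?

The stem for 'water' ends in [b] in [linɛbu] but [p] in [linɛp].
Compare 'stone', with invariant [b] in [valubu] and [valub]: an analysis with underlying /b/ and a rule producing [p] in isolation would wrongly predict alternation here too.
So /p/ is underlying, and a rule of intervocalic voicing — voiceless stops become voiced between vowels — gives [b].
The one attested form of 'sand', [lonop], shows underlying /lonop/. Applying the same rule between vowels gives [lonobu].

[lonobu]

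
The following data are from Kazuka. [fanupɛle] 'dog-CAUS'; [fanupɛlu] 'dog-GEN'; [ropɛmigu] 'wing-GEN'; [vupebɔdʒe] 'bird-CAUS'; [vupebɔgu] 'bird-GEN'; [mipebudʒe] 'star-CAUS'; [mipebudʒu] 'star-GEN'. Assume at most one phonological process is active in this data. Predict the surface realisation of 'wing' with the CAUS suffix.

'bird' shows [dʒ] ~ [g] at the end of the stem ([vupebɔdʒe] vs [vupebɔgu]).
The stem 'star' ([mipebudʒe], [mipebudʒu]) shows [dʒ] unchanged in both environments, so [dʒ] cannot be basic with [g] derived before the GEN suffix.
So /g/ is underlying, and a rule of palatalization before a front vowel — /g/ becomes palato-alveolar [dʒ] before a front vowel — gives [dʒ].
From [ropɛmigu] the stem 'wing' is /ropɛmig/; before a front vowel this yields [ropɛmidʒe].

[ropɛmidʒe]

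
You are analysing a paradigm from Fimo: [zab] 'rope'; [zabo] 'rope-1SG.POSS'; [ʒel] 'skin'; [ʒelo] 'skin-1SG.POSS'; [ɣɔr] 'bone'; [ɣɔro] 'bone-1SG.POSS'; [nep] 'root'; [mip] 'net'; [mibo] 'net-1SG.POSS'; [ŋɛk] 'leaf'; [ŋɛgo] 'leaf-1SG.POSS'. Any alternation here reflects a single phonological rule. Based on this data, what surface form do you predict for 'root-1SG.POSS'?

The root 'net' surfaces as [mip] and [mibo], with a stem-final [p] ~ [b] alternation.
Compare 'rope', with invariant [b] in [zab] and [zabo]: an analysis with underlying /b/ and a rule producing [p] in isolation would wrongly predict alternation here too.
Therefore /p/ is basic and [b] is derived by intervocalic voicing (voiceless stops become voiced between vowels).
From [nep] the stem 'root' is /nep/; between vowels this yields [nebo].

[nebo]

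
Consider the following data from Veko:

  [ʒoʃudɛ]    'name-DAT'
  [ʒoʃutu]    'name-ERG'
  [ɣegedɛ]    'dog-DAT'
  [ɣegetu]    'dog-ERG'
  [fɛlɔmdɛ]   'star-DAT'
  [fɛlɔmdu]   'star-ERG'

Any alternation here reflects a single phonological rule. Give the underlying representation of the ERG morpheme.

The ERG suffix surfaces as [-du] and [-tu], depending on the final segment of the stem.
By contrast the DAT suffix keeps its initial [d] throughout — that segment must be underlying.
The ERG suffix is therefore /-tu/ underlyingly, with post-nasal voicing: voiceless stops become voiced after a nasal.

/-tu/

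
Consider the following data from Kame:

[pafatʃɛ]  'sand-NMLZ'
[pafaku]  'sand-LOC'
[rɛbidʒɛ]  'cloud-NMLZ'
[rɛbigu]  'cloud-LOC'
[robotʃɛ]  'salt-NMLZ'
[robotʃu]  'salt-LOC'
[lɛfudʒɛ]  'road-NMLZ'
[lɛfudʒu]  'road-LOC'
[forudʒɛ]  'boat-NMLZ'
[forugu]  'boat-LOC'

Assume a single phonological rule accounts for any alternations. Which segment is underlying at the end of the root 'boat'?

In [forudʒɛ] and [forugu] the final segment of 'boat' alternates: [dʒ] ~ [g].
If /dʒ/ were underlying and a rule turned it into [g] before the LOC suffix, 'road' would also alternate; but it has [dʒ] in both [lɛfudʒɛ] and [lɛfudʒu].
So /g/ is underlying, and a rule of palatalization before a front vowel — /k/ and /g/ become palato-alveolar [tʃ] and [dʒ] before a front vowel — gives [dʒ].

/g/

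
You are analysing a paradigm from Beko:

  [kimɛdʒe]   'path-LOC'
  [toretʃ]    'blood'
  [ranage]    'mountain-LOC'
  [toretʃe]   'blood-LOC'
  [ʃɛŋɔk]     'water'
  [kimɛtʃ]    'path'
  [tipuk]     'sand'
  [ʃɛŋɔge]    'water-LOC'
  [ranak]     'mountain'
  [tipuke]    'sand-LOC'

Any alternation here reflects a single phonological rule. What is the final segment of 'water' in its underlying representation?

/g/

The stem for 'water' ends in [g] in [ʃɛŋɔge] but [k] in [ʃɛŋɔk].
Compare 'sand', with invariant [k] in [tipuke] and [tipuk]: an analysis with underlying /k/ and a rule producing [g] before the LOC suffix would wrongly predict alternation here too.
The alternation reflects word-final obstruent devoicing: voiced obstruents become voiceless word-finally. /g/ is underlying.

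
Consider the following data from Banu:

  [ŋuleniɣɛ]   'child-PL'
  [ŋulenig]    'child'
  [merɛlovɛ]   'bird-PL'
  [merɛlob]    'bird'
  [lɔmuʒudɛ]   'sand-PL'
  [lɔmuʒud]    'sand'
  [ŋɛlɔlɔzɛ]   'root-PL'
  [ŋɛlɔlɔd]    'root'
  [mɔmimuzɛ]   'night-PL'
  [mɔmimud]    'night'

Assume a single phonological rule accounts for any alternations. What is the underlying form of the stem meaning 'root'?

/ŋɛlɔlɔz/

In [ŋɛlɔlɔzɛ] and [ŋɛlɔlɔd] the final segment of 'root' alternates: [z] ~ [d].
If /d/ were underlying and a rule turned it into [z] before the PL suffix, 'sand' would also alternate; but it has [d] in both [lɔmuʒudɛ] and [lɔmuʒud].
So /z/ is underlying, and a rule of word-final hardening — voiced fricatives become stops word-finally — gives [d].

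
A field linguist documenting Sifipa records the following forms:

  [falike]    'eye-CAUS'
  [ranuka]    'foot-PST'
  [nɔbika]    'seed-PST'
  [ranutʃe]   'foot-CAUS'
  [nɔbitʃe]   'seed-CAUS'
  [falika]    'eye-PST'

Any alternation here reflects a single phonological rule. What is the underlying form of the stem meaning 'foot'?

In [ranuka] and [ranutʃe] the final segment of 'foot' alternates: [k] ~ [tʃ].
The stem 'eye' ([falika], [falike]) shows [k] unchanged in both environments, so [k] cannot be basic with [tʃ] derived before the CAUS suffix.
The alternation reflects depalatalization: palato-alveolar /tʃ/ becomes [k] when no front vowel follows. /tʃ/ is underlying.
The underlying form of 'foot' is therefore /ranutʃ/.

/ranutʃ/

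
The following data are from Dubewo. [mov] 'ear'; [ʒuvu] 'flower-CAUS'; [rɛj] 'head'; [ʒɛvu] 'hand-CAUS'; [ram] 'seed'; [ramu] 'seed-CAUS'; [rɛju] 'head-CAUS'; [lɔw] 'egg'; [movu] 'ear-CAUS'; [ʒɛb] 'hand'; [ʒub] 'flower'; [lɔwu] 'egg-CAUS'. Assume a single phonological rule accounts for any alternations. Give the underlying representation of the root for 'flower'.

/ʒub/

The stem for 'flower' ends in [v] in [ʒuvu] but [b] in [ʒub].
If /v/ were underlying and a rule turned it into [b] in isolation, 'ear' would also alternate; but it has [v] in both [movu] and [mov].
The alternation reflects intervocalic spirantization: voiced stops become fricatives between vowels. /b/ is underlying.
So 'flower' = /ʒub/.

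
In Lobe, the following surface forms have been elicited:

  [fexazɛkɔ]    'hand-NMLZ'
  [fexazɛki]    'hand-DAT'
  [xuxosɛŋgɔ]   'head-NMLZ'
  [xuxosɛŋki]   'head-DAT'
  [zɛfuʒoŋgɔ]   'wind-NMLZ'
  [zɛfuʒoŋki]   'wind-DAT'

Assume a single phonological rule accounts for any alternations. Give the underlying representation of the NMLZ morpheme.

/-gɔ/

The NMLZ morpheme has two allomorphs, [-gɔ] and [-kɔ].
By contrast the DAT suffix keeps its initial [k] throughout — that segment must be underlying.
So the underlying form is /-gɔ/, and voiced stops become voiceless after a vowel.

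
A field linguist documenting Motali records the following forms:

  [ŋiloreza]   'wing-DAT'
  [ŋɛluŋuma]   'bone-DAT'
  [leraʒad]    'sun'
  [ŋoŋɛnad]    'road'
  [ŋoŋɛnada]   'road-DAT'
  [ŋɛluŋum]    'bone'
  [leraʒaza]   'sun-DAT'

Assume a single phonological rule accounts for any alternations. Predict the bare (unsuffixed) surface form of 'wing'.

The stem for 'sun' ends in [z] in [leraʒaza] but [d] in [leraʒad].
If /d/ were underlying and a rule turned it into [z] before the DAT suffix, 'road' would also alternate; but it has [d] in both [ŋoŋɛnada] and [ŋoŋɛnad].
The alternation reflects word-final hardening: voiced fricatives become stops word-finally. /z/ is underlying.
From [ŋiloreza] the stem 'wing' is /ŋilorez/; word-finally this yields [ŋilored].

[ŋilored]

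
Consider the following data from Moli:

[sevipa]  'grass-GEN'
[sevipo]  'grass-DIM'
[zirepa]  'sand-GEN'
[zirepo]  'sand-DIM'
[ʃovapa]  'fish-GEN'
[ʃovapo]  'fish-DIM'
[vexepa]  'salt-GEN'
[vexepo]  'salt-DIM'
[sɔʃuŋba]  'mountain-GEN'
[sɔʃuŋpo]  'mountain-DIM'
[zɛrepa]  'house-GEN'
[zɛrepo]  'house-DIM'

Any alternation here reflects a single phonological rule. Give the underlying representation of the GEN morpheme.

/-ba/

The GEN suffix surfaces as [-ba] and [-pa], depending on the final segment of the stem.
By contrast the DIM suffix keeps its initial [p] throughout — that segment must be underlying.
So the underlying form is /-ba/, and voiced stops become voiceless after a vowel.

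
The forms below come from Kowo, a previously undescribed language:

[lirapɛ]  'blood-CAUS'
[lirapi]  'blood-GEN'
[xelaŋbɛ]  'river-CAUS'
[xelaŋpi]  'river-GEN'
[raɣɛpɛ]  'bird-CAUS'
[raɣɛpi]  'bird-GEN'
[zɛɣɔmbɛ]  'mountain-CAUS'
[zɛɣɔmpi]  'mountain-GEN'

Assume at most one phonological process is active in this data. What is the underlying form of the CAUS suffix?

/-bɛ/

The CAUS suffix surfaces as [-bɛ] and [-pɛ], depending on the final segment of the stem.
The GEN suffix, which begins with [p], is invariant after every stem; so [p] is not altered by any rule here.
So the underlying form is /-bɛ/, and voiced stops become voiceless after a vowel.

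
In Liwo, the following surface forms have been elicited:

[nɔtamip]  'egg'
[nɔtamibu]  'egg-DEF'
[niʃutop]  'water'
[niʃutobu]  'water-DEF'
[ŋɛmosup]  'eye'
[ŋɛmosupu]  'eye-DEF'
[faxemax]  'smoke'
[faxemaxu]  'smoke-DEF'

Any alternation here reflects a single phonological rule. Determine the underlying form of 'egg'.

/nɔtamib/

In [nɔtamip] and [nɔtamibu] the final segment of 'egg' alternates: [p] ~ [b].
But 'eye' keeps [p] in both environments ([ŋɛmosup], [ŋɛmosupu]), so there is no rule changing /p/ to [b] before the DEF suffix.
So /b/ is underlying, and a rule of word-final obstruent devoicing — voiced obstruents become voiceless word-finally — gives [p].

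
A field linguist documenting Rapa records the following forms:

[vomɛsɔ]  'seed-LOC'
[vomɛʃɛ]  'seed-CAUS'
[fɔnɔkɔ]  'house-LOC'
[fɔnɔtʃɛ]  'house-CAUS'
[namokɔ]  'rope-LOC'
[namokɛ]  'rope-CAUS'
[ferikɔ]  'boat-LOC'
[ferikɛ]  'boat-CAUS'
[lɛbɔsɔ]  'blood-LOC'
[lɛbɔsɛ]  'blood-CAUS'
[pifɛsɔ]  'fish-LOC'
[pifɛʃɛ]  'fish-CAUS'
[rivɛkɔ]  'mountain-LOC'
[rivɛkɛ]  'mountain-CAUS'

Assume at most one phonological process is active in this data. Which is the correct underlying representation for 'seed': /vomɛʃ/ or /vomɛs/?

/vomɛʃ/

In [vomɛsɔ] and [vomɛʃɛ] the final segment of 'seed' alternates: [s] ~ [ʃ].
But 'blood' keeps [s] in both environments ([lɛbɔsɔ], [lɛbɔsɛ]), so there is no rule changing /s/ to [ʃ] before the CAUS suffix.
So /ʃ/ is underlying, and a rule of depalatalization — palato-alveolar /tʃ/ and /ʃ/ become [k] and [s] when no front vowel follows — gives [s].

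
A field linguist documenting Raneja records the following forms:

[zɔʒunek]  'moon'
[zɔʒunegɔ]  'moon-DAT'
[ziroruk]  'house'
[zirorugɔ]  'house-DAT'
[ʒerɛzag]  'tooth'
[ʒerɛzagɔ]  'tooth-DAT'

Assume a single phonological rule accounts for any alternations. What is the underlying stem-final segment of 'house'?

/k/

The root 'house' surfaces as [ziroruk] and [zirorugɔ], with a stem-final [k] ~ [g] alternation.
If /g/ were underlying and a rule turned it into [k] in isolation, 'tooth' would also alternate; but it has [g] in both [ʒerɛzag] and [ʒerɛzagɔ].
Therefore /k/ is basic and [g] is derived by intervocalic voicing (voiceless stops become voiced between vowels).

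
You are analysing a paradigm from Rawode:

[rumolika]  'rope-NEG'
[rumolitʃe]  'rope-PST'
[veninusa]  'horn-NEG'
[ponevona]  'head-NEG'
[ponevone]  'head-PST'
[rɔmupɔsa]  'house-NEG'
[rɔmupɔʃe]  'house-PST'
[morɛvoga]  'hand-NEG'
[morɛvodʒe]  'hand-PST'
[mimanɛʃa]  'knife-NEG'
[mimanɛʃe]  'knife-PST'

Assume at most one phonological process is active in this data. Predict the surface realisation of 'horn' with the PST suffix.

The root 'house' surfaces as [rɔmupɔsa] and [rɔmupɔʃe], with a stem-final [s] ~ [ʃ] alternation.
If /ʃ/ were underlying and a rule turned it into [s] before the NEG suffix, 'knife' would also alternate; but it has [ʃ] in both [mimanɛʃa] and [mimanɛʃe].
Therefore /s/ is basic and [ʃ] is derived by palatalization before a front vowel (/k/, /g/ and /s/ become palato-alveolar [tʃ], [dʒ] and [ʃ] before a front vowel).
The one attested form of 'horn', [veninusa], shows underlying /veninus/. Applying the same rule before a front vowel gives [veninuʃe].

[veninuʃe]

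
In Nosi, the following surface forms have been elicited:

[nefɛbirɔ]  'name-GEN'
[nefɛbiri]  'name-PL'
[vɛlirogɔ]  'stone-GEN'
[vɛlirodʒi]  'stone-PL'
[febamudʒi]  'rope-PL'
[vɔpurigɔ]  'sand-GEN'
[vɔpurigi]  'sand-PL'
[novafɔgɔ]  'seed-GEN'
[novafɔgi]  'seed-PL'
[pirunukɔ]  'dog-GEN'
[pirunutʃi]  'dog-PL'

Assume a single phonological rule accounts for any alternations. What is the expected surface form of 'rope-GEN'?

The stem for 'stone' ends in [g] in [vɛlirogɔ] but [dʒ] in [vɛlirodʒi].
The stem 'seed' ([novafɔgɔ], [novafɔgi]) shows [g] unchanged in both environments, so [g] cannot be basic with [dʒ] derived before the PL suffix.
Therefore /dʒ/ is basic and [g] is derived by depalatalization (palato-alveolar /tʃ/ and /dʒ/ become [k] and [g] when no front vowel follows).
From [febamudʒi] the stem 'rope' is /febamudʒ/; when no front vowel follows this yields [febamugɔ].

[febamugɔ]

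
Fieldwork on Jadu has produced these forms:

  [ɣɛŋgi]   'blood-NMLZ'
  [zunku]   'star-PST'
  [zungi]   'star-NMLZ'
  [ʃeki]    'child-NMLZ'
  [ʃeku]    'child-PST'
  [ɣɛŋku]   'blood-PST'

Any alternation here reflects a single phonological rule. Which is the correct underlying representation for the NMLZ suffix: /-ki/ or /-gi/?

/-gi/

The NMLZ morpheme has two allomorphs, [-gi] and [-ki].
The PST suffix, which begins with [k], is invariant after every stem; so [k] is not altered by any rule here.
So the underlying form is /-gi/, and voiced stops become voiceless after a vowel.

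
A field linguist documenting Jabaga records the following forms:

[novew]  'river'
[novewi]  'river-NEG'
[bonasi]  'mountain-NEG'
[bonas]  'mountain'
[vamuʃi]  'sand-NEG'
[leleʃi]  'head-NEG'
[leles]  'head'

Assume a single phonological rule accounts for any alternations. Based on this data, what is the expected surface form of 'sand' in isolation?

The stem for 'head' ends in [ʃ] in [leleʃi] but [s] in [leles].
Compare 'mountain', with invariant [s] in [bonasi] and [bonas]: an analysis with underlying /s/ and a rule producing [ʃ] before the NEG suffix would wrongly predict alternation here too.
So /ʃ/ is underlying, and a rule of depalatalization — palato-alveolar /ʃ/ becomes [s] when no front vowel follows — gives [s].
The one attested form of 'sand', [vamuʃi], shows underlying /vamuʃ/. Applying the same rule when no front vowel follows gives [vamus].

[vamus]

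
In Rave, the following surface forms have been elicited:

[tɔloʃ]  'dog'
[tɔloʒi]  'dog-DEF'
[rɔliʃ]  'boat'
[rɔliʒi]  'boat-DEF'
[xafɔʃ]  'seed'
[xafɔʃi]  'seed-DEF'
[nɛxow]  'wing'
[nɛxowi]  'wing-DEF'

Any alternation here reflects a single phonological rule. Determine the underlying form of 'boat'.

In [rɔliʃ] and [rɔliʒi] the final segment of 'boat' alternates: [ʃ] ~ [ʒ].
If /ʃ/ were underlying and a rule turned it into [ʒ] before the DEF suffix, 'seed' would also alternate; but it has [ʃ] in both [xafɔʃ] and [xafɔʃi].
Therefore /ʒ/ is basic and [ʃ] is derived by word-final obstruent devoicing (voiced obstruents become voiceless word-finally).
The underlying form of 'boat' is therefore /rɔliʒ/.

/rɔliʒ/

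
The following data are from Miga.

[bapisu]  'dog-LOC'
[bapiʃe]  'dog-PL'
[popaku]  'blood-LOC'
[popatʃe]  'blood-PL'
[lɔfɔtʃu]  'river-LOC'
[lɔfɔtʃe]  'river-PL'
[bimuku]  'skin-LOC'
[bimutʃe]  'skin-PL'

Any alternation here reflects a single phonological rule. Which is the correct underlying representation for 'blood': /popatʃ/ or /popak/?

The stem for 'blood' ends in [k] in [popaku] but [tʃ] in [popatʃe].
Compare 'river', with invariant [tʃ] in [lɔfɔtʃu] and [lɔfɔtʃe]: an analysis with underlying /tʃ/ and a rule producing [k] before the LOC suffix would wrongly predict alternation here too.
Therefore /k/ is basic and [tʃ] is derived by palatalization before a front vowel (/k/ and /s/ become palato-alveolar [tʃ] and [ʃ] before a front vowel).

/popak/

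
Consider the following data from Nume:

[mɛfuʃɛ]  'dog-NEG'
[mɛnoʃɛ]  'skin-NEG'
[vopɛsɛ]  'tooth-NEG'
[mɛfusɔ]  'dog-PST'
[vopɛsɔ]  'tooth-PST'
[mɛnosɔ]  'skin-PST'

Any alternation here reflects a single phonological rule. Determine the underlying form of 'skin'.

The root 'skin' surfaces as [mɛnosɔ] and [mɛnoʃɛ], with a stem-final [s] ~ [ʃ] alternation.
The stem 'tooth' ([vopɛsɔ], [vopɛsɛ]) shows [s] unchanged in both environments, so [s] cannot be basic with [ʃ] derived before the NEG suffix.
So /ʃ/ is underlying, and a rule of depalatalization — palato-alveolar /ʃ/ becomes [s] when no front vowel follows — gives [s].

/mɛnoʃ/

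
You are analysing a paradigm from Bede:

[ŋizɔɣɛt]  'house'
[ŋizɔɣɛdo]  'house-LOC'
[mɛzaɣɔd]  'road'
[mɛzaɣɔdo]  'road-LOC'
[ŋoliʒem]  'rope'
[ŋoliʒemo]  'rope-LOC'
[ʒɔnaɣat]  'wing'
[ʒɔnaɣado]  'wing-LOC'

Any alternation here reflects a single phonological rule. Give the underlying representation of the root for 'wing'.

/ʒɔnaɣat/

'wing' shows [t] ~ [d] at the end of the stem ([ʒɔnaɣat] vs [ʒɔnaɣado]).
But 'road' keeps [d] in both environments ([mɛzaɣɔd], [mɛzaɣɔdo]), so there is no rule changing /d/ to [t] in isolation.
The alternation reflects intervocalic voicing: voiceless stops become voiced between vowels. /t/ is underlying.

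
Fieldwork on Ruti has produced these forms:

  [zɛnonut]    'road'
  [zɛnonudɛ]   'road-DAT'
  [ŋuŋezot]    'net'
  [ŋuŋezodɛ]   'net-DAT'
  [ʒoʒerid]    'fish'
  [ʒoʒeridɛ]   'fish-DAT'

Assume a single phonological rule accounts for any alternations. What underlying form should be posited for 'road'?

The root 'road' surfaces as [zɛnonut] and [zɛnonudɛ], with a stem-final [t] ~ [d] alternation.
If /d/ were underlying and a rule turned it into [t] in isolation, 'fish' would also alternate; but it has [d] in both [ʒoʒerid] and [ʒoʒeridɛ].
So /t/ is underlying, and a rule of intervocalic voicing — voiceless stops become voiced between vowels — gives [d].
Hence 'road' is /zɛnonut/ underlyingly.

/zɛnonut/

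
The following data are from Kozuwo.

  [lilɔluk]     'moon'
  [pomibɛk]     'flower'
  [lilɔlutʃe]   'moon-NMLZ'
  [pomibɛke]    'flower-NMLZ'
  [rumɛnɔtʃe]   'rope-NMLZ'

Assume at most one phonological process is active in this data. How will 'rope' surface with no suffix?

In [lilɔlutʃe] and [lilɔluk] the final segment of 'moon' alternates: [tʃ] ~ [k].
If /k/ were underlying and a rule turned it into [tʃ] before the NMLZ suffix, 'flower' would also alternate; but it has [k] in both [pomibɛke] and [pomibɛk].
The alternation reflects depalatalization: palato-alveolar /tʃ/ becomes [k] when no front vowel follows. /tʃ/ is underlying.
From [rumɛnɔtʃe] the stem 'rope' is /rumɛnɔtʃ/; when no front vowel follows this yields [rumɛnɔk].

[rumɛnɔk]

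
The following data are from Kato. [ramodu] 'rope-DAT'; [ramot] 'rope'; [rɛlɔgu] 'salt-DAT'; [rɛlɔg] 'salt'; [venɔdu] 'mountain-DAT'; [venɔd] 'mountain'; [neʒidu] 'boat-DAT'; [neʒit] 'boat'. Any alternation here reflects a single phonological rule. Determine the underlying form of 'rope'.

In [ramodu] and [ramot] the final segment of 'rope' alternates: [d] ~ [t].
If /d/ were underlying and a rule turned it into [t] in isolation, 'mountain' would also alternate; but it has [d] in both [venɔdu] and [venɔd].
The underlying segment must be /t/; voiceless stops become voiced between vowels, yielding [d] there.

/ramot/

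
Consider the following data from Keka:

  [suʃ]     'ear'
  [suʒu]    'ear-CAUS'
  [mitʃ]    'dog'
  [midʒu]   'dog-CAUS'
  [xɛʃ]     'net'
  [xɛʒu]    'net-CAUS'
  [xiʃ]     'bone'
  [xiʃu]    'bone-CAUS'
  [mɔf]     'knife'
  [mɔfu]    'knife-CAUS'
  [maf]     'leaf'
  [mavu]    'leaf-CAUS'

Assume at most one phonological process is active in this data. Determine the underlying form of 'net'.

'net' shows [ʃ] ~ [ʒ] at the end of the stem ([xɛʃ] vs [xɛʒu]).
The stem 'bone' ([xiʃ], [xiʃu]) shows [ʃ] unchanged in both environments, so [ʃ] cannot be basic with [ʒ] derived before the CAUS suffix.
Therefore /ʒ/ is basic and [ʃ] is derived by word-final obstruent devoicing (voiced obstruents become voiceless word-finally).
So 'net' = /xɛʒ/.

/xɛʒ/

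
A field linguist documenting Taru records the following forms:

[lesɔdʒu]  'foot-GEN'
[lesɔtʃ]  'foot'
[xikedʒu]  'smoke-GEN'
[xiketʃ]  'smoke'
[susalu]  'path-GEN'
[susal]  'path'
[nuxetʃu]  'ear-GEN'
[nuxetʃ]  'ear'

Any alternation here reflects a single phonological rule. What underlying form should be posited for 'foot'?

In [lesɔdʒu] and [lesɔtʃ] the final segment of 'foot' alternates: [dʒ] ~ [tʃ].
But 'ear' keeps [tʃ] in both environments ([nuxetʃu], [nuxetʃ]), so there is no rule changing /tʃ/ to [dʒ] before the GEN suffix.
Therefore /dʒ/ is basic and [tʃ] is derived by word-final obstruent devoicing (voiced obstruents become voiceless word-finally).

/lesɔdʒ/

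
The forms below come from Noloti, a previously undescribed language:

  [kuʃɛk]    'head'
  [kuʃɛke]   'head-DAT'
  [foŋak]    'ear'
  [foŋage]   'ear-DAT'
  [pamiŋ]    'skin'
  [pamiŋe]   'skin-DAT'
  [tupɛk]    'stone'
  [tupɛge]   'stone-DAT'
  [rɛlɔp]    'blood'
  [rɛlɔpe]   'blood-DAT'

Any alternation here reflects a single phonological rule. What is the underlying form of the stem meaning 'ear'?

In [foŋak] and [foŋage] the final segment of 'ear' alternates: [k] ~ [g].
If /k/ were underlying and a rule turned it into [g] before the DAT suffix, 'head' would also alternate; but it has [k] in both [kuʃɛk] and [kuʃɛke].
The underlying segment must be /g/; voiced obstruents become voiceless word-finally, yielding [k] there.
The underlying form of 'ear' is therefore /foŋag/.

/foŋag/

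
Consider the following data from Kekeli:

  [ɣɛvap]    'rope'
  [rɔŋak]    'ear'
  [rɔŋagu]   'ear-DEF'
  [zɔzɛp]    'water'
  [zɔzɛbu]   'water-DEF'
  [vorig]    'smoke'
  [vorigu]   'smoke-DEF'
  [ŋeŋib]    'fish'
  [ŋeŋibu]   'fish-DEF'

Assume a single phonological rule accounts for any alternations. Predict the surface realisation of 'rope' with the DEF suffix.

[ɣɛvabu]

The stem for 'water' ends in [p] in [zɔzɛp] but [b] in [zɔzɛbu].
But 'fish' keeps [b] in both environments ([ŋeŋib], [ŋeŋibu]), so there is no rule changing /b/ to [p] in isolation.
The alternation reflects intervocalic voicing: voiceless stops become voiced between vowels. /p/ is underlying.
The one attested form of 'rope', [ɣɛvap], shows underlying /ɣɛvap/. Applying the same rule between vowels gives [ɣɛvabu].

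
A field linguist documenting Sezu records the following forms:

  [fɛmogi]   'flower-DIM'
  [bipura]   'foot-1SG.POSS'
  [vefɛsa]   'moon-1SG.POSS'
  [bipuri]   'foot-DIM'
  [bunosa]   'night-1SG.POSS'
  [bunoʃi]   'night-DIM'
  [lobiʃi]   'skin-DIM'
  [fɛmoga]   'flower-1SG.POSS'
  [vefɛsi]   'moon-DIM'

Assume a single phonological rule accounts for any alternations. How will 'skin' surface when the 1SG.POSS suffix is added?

[lobisa]

'night' shows [s] ~ [ʃ] at the end of the stem ([bunosa] vs [bunoʃi]).
But 'moon' keeps [s] in both environments ([vefɛsa], [vefɛsi]), so there is no rule changing /s/ to [ʃ] before the DIM suffix.
So /ʃ/ is underlying, and a rule of depalatalization — palato-alveolar /ʃ/ becomes [s] when no front vowel follows — gives [s].
The one attested form of 'skin', [lobiʃi], shows underlying /lobiʃ/. Applying the same rule when no front vowel follows gives [lobisa].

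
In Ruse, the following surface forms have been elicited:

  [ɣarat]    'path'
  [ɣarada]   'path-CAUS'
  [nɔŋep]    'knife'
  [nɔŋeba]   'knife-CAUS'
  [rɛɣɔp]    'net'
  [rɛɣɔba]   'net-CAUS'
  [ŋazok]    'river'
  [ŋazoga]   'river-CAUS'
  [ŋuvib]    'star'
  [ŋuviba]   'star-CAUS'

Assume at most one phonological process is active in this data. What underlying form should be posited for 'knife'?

The root 'knife' surfaces as [nɔŋep] and [nɔŋeba], with a stem-final [p] ~ [b] alternation.
If /b/ were underlying and a rule turned it into [p] in isolation, 'star' would also alternate; but it has [b] in both [ŋuvib] and [ŋuviba].
Therefore /p/ is basic and [b] is derived by intervocalic voicing (voiceless stops become voiced between vowels).

/nɔŋep/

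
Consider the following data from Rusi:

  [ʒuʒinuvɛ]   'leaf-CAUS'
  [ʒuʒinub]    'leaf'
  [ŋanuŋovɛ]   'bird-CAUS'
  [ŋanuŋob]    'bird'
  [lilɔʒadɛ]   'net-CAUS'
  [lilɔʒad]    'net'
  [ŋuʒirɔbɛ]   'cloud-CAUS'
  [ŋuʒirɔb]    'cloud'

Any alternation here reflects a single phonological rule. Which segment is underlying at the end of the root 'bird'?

/v/

In [ŋanuŋovɛ] and [ŋanuŋob] the final segment of 'bird' alternates: [v] ~ [b].
The stem 'cloud' ([ŋuʒirɔbɛ], [ŋuʒirɔb]) shows [b] unchanged in both environments, so [b] cannot be basic with [v] derived before the CAUS suffix.
Therefore /v/ is basic and [b] is derived by word-final hardening (voiced fricatives become stops word-finally).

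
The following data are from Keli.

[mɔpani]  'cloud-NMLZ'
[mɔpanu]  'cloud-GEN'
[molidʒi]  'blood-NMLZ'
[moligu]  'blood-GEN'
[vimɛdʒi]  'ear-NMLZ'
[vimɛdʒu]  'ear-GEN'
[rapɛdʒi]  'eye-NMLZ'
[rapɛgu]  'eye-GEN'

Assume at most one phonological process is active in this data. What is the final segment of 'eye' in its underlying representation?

/g/

In [rapɛdʒi] and [rapɛgu] the final segment of 'eye' alternates: [dʒ] ~ [g].
The stem 'ear' ([vimɛdʒi], [vimɛdʒu]) shows [dʒ] unchanged in both environments, so [dʒ] cannot be basic with [g] derived before the GEN suffix.
The alternation reflects palatalization before a front vowel: /g/ becomes palato-alveolar [dʒ] before a front vowel. /g/ is underlying.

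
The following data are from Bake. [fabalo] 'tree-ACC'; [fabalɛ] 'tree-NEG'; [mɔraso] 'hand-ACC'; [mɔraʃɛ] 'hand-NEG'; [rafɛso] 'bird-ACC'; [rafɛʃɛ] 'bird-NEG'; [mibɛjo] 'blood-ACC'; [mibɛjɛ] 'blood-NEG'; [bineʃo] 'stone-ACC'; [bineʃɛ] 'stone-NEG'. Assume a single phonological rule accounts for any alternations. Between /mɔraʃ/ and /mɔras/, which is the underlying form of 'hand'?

/mɔras/

The root 'hand' surfaces as [mɔraso] and [mɔraʃɛ], with a stem-final [s] ~ [ʃ] alternation.
But 'stone' keeps [ʃ] in both environments ([bineʃo], [bineʃɛ]), so there is no rule changing /ʃ/ to [s] before the ACC suffix.
So /s/ is underlying, and a rule of palatalization before a front vowel — /s/ becomes palato-alveolar [ʃ] before a front vowel — gives [ʃ].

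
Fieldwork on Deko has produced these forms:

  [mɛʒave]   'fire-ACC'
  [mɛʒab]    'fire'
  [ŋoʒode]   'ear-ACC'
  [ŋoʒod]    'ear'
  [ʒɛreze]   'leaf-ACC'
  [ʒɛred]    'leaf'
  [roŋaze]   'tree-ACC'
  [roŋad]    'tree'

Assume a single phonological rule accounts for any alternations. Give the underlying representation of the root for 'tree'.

/roŋaz/

The root 'tree' surfaces as [roŋaze] and [roŋad], with a stem-final [z] ~ [d] alternation.
But 'ear' keeps [d] in both environments ([ŋoʒode], [ŋoʒod]), so there is no rule changing /d/ to [z] before the ACC suffix.
Therefore /z/ is basic and [d] is derived by word-final hardening (voiced fricatives become stops word-finally).
The underlying form of 'tree' is therefore /roŋaz/.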